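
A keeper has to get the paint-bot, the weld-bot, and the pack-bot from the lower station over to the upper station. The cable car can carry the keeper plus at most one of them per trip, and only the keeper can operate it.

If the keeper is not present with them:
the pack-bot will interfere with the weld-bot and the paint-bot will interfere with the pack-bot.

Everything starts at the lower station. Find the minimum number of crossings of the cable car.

7

Counting alone: the keeper can take at most 1 across per trip to the upper station, so moving all 3 needs at least 3 loaded trips out, with a return between consecutive ones — at least 5 crossings.
The safety rule pushes this higher. Following every safe sequence of crossings, the most of the 3 that can be at the upper station as the cable car arrives there on crossing 5 is 2 — never all 3.
So no plan with fewer than 7 crossings exists, and this one achieves 7:
1. Keeper goes to the upper station with the pack-bot.
2. Keeper goes back to the lower station alone.
3. Keeper goes to the upper station with the paint-bot.
4. Keeper goes back to the lower station with the pack-bot.
5. Keeper goes to the upper station with the weld-bot.
6. Keeper goes back to the lower station alone.
7. Keeper goes to the upper station with the pack-bot.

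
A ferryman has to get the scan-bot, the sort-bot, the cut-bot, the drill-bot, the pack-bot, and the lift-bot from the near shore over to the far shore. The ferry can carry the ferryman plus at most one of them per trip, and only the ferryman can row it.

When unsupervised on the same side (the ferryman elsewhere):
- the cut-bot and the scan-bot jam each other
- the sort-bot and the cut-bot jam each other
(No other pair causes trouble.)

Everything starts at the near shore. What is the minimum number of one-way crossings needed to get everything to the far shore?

13

Counting alone: the ferryman can take at most 1 across per trip to the far shore, so moving all 6 needs at least 6 loaded trips out, with a return between consecutive ones — at least 11 crossings.
The safety rule pushes this higher. Following every safe sequence of crossings, the most of the 6 that can be at the far shore as the ferry arrives there on crossing 11 is 5 — never all 6.
So no plan with fewer than 13 crossings exists, and this one achieves 13:
1. Ferryman goes to the far shore with the cut-bot.
2. Ferryman goes back to the near shore alone.
3. Ferryman goes to the far shore with the scan-bot.
4. Ferryman goes back to the near shore with the cut-bot.
5. Ferryman goes to the far shore with the sort-bot.
6. Ferryman goes back to the near shore alone.
7. Ferryman goes to the far shore with the drill-bot.
8. Ferryman goes back to the near shore alone.
9. Ferryman goes to the far shore with the pack-bot.
10. Ferryman goes back to the near shore alone.
11. Ferryman goes to the far shore with the lift-bot.
12. Ferryman goes back to the near shore alone.
13. Ferryman goes to the far shore with the cut-bot.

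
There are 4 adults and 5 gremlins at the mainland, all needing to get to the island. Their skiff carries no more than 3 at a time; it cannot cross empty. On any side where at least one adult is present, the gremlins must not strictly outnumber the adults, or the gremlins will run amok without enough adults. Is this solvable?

The gremlins already outnumber the adults at the mainland before anyone moves, so the starting position itself is disallowed.

No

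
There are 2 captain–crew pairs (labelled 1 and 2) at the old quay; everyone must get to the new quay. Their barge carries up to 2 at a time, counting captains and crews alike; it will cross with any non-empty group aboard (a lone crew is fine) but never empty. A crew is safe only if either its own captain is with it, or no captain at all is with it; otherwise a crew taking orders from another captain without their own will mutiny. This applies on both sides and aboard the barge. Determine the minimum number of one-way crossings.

Counting alone: each trip to the new quay takes at most 2 across and each return brings at least 1 back, so after t trips out (and t−1 returns) at most 2t − (t−1) of the 4 are across; that first reaches 4 at t = 3, so at least 5 crossings are needed.
The plan below uses exactly 5 crossings, so it is optimal:
1. captain 1 and crew 1 cross → the new quay.
2. captain 1 crosses ← the old quay.
3. captain 1 and captain 2 cross → the new quay.
4. captain 2 crosses ← the old quay.
5. captain 2 and crew 2 cross → the new quay.

5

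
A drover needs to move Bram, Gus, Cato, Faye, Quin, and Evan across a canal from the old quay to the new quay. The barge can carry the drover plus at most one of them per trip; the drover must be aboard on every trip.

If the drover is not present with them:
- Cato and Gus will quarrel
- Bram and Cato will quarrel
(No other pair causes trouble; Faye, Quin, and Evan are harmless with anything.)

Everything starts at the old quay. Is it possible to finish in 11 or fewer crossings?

Counting alone: the drover can take at most 1 across per trip to the new quay, so moving all 6 needs at least 6 loaded trips out, with a return between consecutive ones — at least 11 crossings.
The safety rule pushes this higher. Following every safe sequence of crossings, the most of the 6 that can be at the new quay as the barge arrives there on crossing 11 is 5 — never all 6.
So the move cannot be finished within 11 crossings. (The shortest complete plan takes 13:)
1. Drover goes to the new quay with Cato.
2. Drover goes back to the old quay alone.
3. Drover goes to the new quay with Bram.
4. Drover goes back to the old quay with Cato.
5. Drover goes to the new quay with Gus.
6. Drover goes back to the old quay alone.
7. Drover goes to the new quay with Faye.
8. Drover goes back to the old quay alone.
9. Drover goes to the new quay with Quin.
10. Drover goes back to the old quay alone.
11. Drover goes to the new quay with Evan.
12. Drover goes back to the old quay alone.
13. Drover goes to the new quay with Cato.

No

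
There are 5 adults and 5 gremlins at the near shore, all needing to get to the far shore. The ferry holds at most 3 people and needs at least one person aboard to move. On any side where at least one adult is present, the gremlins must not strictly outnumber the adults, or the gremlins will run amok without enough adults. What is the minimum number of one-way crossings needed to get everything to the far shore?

11

Counting alone: each trip to the far shore takes at most 3 across and each return brings at least 1 back, so after t trips out (and t−1 returns) at most 3t − (t−1) of the 10 are across; that first reaches 10 at t = 5, so at least 9 crossings are needed.
The safety rule pushes this higher. Following every safe sequence of crossings, the most of the 10 that can be at the far shore as the ferry arrives there on crossing 9 is 9 — never all 10.
So no plan with fewer than 11 crossings exists, and this one achieves 11:
1. 2 gremlins → the far shore.  (the near shore: 5A 3G; the far shore: 0A 2G)
2. 1 gremlin ← the near shore.  (the near shore: 5A 4G; the far shore: 0A 1G)
3. 3 gremlins → the far shore.  (the near shore: 5A 1G; the far shore: 0A 4G)
4. 1 gremlin ← the near shore.  (the near shore: 5A 2G; the far shore: 0A 3G)
5. 3 adults → the far shore.  (the near shore: 2A 2G; the far shore: 3A 3G)
6. 1 adult and 1 gremlin ← the near shore.  (the near shore: 3A 3G; the far shore: 2A 2G)
7. 3 adults → the far shore.  (the near shore: 0A 3G; the far shore: 5A 2G)
8. 1 gremlin ← the near shore.  (the near shore: 0A 4G; the far shore: 5A 1G)
9. 2 gremlins → the far shore.  (the near shore: 0A 2G; the far shore: 5A 3G)
10. 1 gremlin ← the near shore.  (the near shore: 0A 3G; the far shore: 5A 2G)
11. 3 gremlins → the far shore.  (the near shore: 0A 0G; the far shore: 5A 5G)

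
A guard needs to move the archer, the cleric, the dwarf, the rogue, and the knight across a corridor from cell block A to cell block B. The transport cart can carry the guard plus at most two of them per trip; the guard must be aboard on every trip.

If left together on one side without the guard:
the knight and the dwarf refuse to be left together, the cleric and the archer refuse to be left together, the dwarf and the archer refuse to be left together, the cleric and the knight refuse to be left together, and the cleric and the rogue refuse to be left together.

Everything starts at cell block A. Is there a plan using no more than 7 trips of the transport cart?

Yes — this plan uses 7 crossings (≤ 7):
1. Guard goes to cell block B with the cleric and the dwarf.  [cell block A: the archer, the knight, the rogue | cell block B: the cleric, the dwarf]
2. Guard goes back to cell block A alone.  [cell block A: the archer, the knight, the rogue | cell block B: the cleric, the dwarf]
3. Guard goes to cell block B with the archer.  [cell block A: the knight, the rogue | cell block B: the archer, the cleric, the dwarf]
4. Guard goes back to cell block A with the cleric and the dwarf.  [cell block A: the cleric, the dwarf, the knight, the rogue | cell block B: the archer]
5. Guard goes to cell block B with the knight and the rogue.  [cell block A: the cleric, the dwarf | cell block B: the archer, the knight, the rogue]
6. Guard goes back to cell block A alone.  [cell block A: the cleric, the dwarf | cell block B: the archer, the knight, the rogue]
7. Guard goes to cell block B with the cleric and the dwarf.  [cell block A: — | cell block B: the archer, the cleric, the dwarf, the knight, the rogue]

Yes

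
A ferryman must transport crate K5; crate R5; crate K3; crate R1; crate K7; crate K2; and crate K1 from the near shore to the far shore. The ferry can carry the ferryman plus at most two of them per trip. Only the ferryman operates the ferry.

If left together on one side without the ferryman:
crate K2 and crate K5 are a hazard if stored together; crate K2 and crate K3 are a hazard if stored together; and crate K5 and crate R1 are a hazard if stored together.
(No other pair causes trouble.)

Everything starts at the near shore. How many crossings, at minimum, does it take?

7

Counting alone: the ferryman can take at most 2 across per trip to the far shore, so moving all 7 needs at least 4 loaded trips out, with a return between consecutive ones — at least 7 crossings.
The plan below uses exactly 7 crossings, so it is optimal:
1. Ferryman goes to the far shore with crate K3 and crate K5.  [the near shore: crate K1, crate K2, crate K7, crate R1, crate R5 | the far shore: crate K3, crate K5]
2. Ferryman goes back to the near shore alone.  [the near shore: crate K1, crate K2, crate K7, crate R1, crate R5 | the far shore: crate K3, crate K5]
3. Ferryman goes to the far shore with crate R5.  [the near shore: crate K1, crate K2, crate K7, crate R1 | the far shore: crate K3, crate K5, crate R5]
4. Ferryman goes back to the near shore alone.  [the near shore: crate K1, crate K2, crate K7, crate R1 | the far shore: crate K3, crate K5, crate R5]
5. Ferryman goes to the far shore with crate K1 and crate K7.  [the near shore: crate K2, crate R1 | the far shore: crate K1, crate K3, crate K5, crate K7, crate R5]
6. Ferryman goes back to the near shore alone.  [the near shore: crate K2, crate R1 | the far shore: crate K1, crate K3, crate K5, crate K7, crate R5]
7. Ferryman goes to the far shore with crate K2 and crate R1.  [the near shore: — | the far shore: crate K1, crate K2, crate K3, crate K5, crate K7, crate R1, crate R5]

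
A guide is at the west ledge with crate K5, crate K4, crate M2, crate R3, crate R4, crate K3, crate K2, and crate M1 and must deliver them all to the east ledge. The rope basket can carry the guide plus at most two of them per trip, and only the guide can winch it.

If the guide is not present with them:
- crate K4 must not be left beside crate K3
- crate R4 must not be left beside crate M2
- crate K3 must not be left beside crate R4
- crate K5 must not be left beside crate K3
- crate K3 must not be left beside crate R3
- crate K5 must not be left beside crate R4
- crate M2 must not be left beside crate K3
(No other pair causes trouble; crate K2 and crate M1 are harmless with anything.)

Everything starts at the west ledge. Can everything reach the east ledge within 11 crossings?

Counting alone: the guide can take at most 2 across per trip to the east ledge, so moving all 8 needs at least 4 loaded trips out, with a return between consecutive ones — at least 7 crossings.
The safety rule pushes this higher. Following every safe sequence of crossings, the most of the 8 that can be at the east ledge as the rope basket arrives there on crossings 7, 9, 11 is 5, 6, 7 respectively — never all 8.
So the move cannot be finished within 11 crossings. (The shortest complete plan takes 13:)
1. Guide goes to the east ledge with crate K3 and crate R4.  [the west ledge: crate K2, crate K4, crate K5, crate M1, crate M2, crate R3 | the east ledge: crate K3, crate R4]
2. Guide goes back to the west ledge with crate R4.  [the west ledge: crate K2, crate K4, crate K5, crate M1, crate M2, crate R3, crate R4 | the east ledge: crate K3]
3. Guide goes to the east ledge with crate K5 and crate M2.  [the west ledge: crate K2, crate K4, crate M1, crate R3, crate R4 | the east ledge: crate K3, crate K5, crate M2]
4. Guide goes back to the west ledge with crate K3.  [the west ledge: crate K2, crate K3, crate K4, crate M1, crate R3, crate R4 | the east ledge: crate K5, crate M2]
5. Guide goes to the east ledge with crate K3 and crate K4.  [the west ledge: crate K2, crate M1, crate R3, crate R4 | the east ledge: crate K3, crate K4, crate K5, crate M2]
6. Guide goes back to the west ledge with crate K3.  [the west ledge: crate K2, crate K3, crate M1, crate R3, crate R4 | the east ledge: crate K4, crate K5, crate M2]
7. Guide goes to the east ledge with crate R3 and crate R4.  [the west ledge: crate K2, crate K3, crate M1 | the east ledge: crate K4, crate K5, crate M2, crate R3, crate R4]
8. Guide goes back to the west ledge with crate R4.  [the west ledge: crate K2, crate K3, crate M1, crate R4 | the east ledge: crate K4, crate K5, crate M2, crate R3]
9. Guide goes to the east ledge with crate K2 and crate R4.  [the west ledge: crate K3, crate M1 | the east ledge: crate K2, crate K4, crate K5, crate M2, crate R3, crate R4]
10. Guide goes back to the west ledge with crate R4.  [the west ledge: crate K3, crate M1, crate R4 | the east ledge: crate K2, crate K4, crate K5, crate M2, crate R3]
11. Guide goes to the east ledge with crate M1 and crate R4.  [the west ledge: crate K3 | the east ledge: crate K2, crate K4, crate K5, crate M1, crate M2, crate R3, crate R4]
12. Guide goes back to the west ledge with crate R4.  [the west ledge: crate K3, crate R4 | the east ledge: crate K2, crate K4, crate K5, crate M1, crate M2, crate R3]
13. Guide goes to the east ledge with crate K3 and crate R4.  [the west ledge: — | the east ledge: crate K2, crate K3, crate K4, crate K5, crate M1, crate M2, crate R3, crate R4]

No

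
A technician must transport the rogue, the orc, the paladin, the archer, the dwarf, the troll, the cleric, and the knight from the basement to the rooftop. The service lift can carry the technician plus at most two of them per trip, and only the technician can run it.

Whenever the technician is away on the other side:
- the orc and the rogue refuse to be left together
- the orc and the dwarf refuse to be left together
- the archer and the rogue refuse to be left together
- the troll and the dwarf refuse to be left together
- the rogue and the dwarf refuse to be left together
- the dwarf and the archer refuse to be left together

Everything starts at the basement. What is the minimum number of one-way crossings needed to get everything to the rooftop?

Counting alone: the technician can take at most 2 across per trip to the rooftop, so moving all 8 needs at least 4 loaded trips out, with a return between consecutive ones — at least 7 crossings.
The safety rule pushes this higher. Following every safe sequence of crossings, the most of the 8 that can be at the rooftop as the service lift arrives there on crossings 7, 9, 11 is 5, 6, 7 respectively — never all 8.
So no plan with fewer than 13 crossings exists, and this one achieves 13:
1. Technician goes to the rooftop with the dwarf and the rogue.
2. Technician goes back to the basement with the rogue.
3. Technician goes to the rooftop with the paladin and the rogue.
4. Technician goes back to the basement with the rogue.
5. Technician goes to the rooftop with the rogue and the troll.
6. Technician goes back to the basement with the dwarf.
7. Technician goes to the rooftop with the archer and the orc.
8. Technician goes back to the basement with the rogue.
9. Technician goes to the rooftop with the cleric and the rogue.
10. Technician goes back to the basement with the rogue.
11. Technician goes to the rooftop with the knight and the rogue.
12. Technician goes back to the basement with the rogue.
13. Technician goes to the rooftop with the dwarf and the rogue.

13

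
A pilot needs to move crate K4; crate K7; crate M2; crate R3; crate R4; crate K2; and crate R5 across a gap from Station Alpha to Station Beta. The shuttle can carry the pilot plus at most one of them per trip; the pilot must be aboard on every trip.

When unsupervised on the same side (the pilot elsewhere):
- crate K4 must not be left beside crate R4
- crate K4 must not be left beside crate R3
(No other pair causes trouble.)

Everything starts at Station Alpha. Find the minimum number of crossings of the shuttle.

15

Counting alone: the pilot can take at most 1 across per trip to Station Beta, so moving all 7 needs at least 7 loaded trips out, with a return between consecutive ones — at least 13 crossings.
The safety rule pushes this higher. Following every safe sequence of crossings, the most of the 7 that can be at Station Beta as the shuttle arrives there on crossing 13 is 6 — never all 7.
So no plan with fewer than 15 crossings exists, and this one achieves 15:
1. Pilot goes to Station Beta with crate K4.
2. Pilot goes back to Station Alpha alone.
3. Pilot goes to Station Beta with crate K7.
4. Pilot goes back to Station Alpha alone.
5. Pilot goes to Station Beta with crate M2.
6. Pilot goes back to Station Alpha alone.
7. Pilot goes to Station Beta with crate R3.
8. Pilot goes back to Station Alpha with crate K4.
9. Pilot goes to Station Beta with crate R4.
10. Pilot goes back to Station Alpha alone.
11. Pilot goes to Station Beta with crate K2.
12. Pilot goes back to Station Alpha alone.
13. Pilot goes to Station Beta with crate R5.
14. Pilot goes back to Station Alpha alone.
15. Pilot goes to Station Beta with crate K4.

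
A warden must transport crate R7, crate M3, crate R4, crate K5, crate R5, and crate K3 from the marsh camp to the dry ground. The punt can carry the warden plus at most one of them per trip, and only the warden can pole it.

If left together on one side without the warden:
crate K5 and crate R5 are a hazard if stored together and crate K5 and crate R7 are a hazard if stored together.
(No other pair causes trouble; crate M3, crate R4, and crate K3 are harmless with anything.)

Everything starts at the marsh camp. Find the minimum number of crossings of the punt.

13

Counting alone: the warden can take at most 1 across per trip to the dry ground, so moving all 6 needs at least 6 loaded trips out, with a return between consecutive ones — at least 11 crossings.
The safety rule pushes this higher. Following every safe sequence of crossings, the most of the 6 that can be at the dry ground as the punt arrives there on crossing 11 is 5 — never all 6.
So no plan with fewer than 13 crossings exists, and this one achieves 13:
1. Warden goes to the dry ground with crate K5.  [the marsh camp: crate K3, crate M3, crate R4, crate R5, crate R7 | the dry ground: crate K5]
2. Warden goes back to the marsh camp alone.  [the marsh camp: crate K3, crate M3, crate R4, crate R5, crate R7 | the dry ground: crate K5]
3. Warden goes to the dry ground with crate R7.  [the marsh camp: crate K3, crate M3, crate R4, crate R5 | the dry ground: crate K5, crate R7]
4. Warden goes back to the marsh camp with crate K5.  [the marsh camp: crate K3, crate K5, crate M3, crate R4, crate R5 | the dry ground: crate R7]
5. Warden goes to the dry ground with crate R5.  [the marsh camp: crate K3, crate K5, crate M3, crate R4 | the dry ground: crate R5, crate R7]
6. Warden goes back to the marsh camp alone.  [the marsh camp: crate K3, crate K5, crate M3, crate R4 | the dry ground: crate R5, crate R7]
7. Warden goes to the dry ground with crate M3.  [the marsh camp: crate K3, crate K5, crate R4 | the dry ground: crate M3, crate R5, crate R7]
8. Warden goes back to the marsh camp alone.  [the marsh camp: crate K3, crate K5, crate R4 | the dry ground: crate M3, crate R5, crate R7]
9. Warden goes to the dry ground with crate R4.  [the marsh camp: crate K3, crate K5 | the dry ground: crate M3, crate R4, crate R5, crate R7]
10. Warden goes back to the marsh camp alone.  [the marsh camp: crate K3, crate K5 | the dry ground: crate M3, crate R4, crate R5, crate R7]
11. Warden goes to the dry ground with crate K3.  [the marsh camp: crate K5 | the dry ground: crate K3, crate M3, crate R4, crate R5, crate R7]
12. Warden goes back to the marsh camp alone.  [the marsh camp: crate K5 | the dry ground: crate K3, crate M3, crate R4, crate R5, crate R7]
13. Warden goes to the dry ground with crate K5.  [the marsh camp: — | the dry ground: crate K3, crate K5, crate M3, crate R4, crate R5, crate R7]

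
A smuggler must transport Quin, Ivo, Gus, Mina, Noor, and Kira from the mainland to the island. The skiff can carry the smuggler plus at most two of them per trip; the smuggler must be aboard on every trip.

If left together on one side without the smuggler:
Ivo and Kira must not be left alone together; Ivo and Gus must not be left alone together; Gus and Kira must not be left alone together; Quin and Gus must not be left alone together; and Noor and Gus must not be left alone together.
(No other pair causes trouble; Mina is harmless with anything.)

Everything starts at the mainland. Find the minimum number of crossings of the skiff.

9

Counting alone: the smuggler can take at most 2 across per trip to the island, so moving all 6 needs at least 3 loaded trips out, with a return between consecutive ones — at least 5 crossings.
The safety rule pushes this higher. Following every safe sequence of crossings, the most of the 6 that can be at the island as the skiff arrives there on crossings 5, 7 is 4, 5 respectively — never all 6.
So no plan with fewer than 9 crossings exists, and this one achieves 9:
1. Smuggler goes to the island with Gus and Ivo.
2. Smuggler goes back to the mainland with Ivo.
3. Smuggler goes to the island with Ivo and Quin.
4. Smuggler goes back to the mainland with Gus.
5. Smuggler goes to the island with Gus and Mina.
6. Smuggler goes back to the mainland with Gus.
7. Smuggler goes to the island with Gus and Noor.
8. Smuggler goes back to the mainland with Gus.
9. Smuggler goes to the island with Gus and Kira.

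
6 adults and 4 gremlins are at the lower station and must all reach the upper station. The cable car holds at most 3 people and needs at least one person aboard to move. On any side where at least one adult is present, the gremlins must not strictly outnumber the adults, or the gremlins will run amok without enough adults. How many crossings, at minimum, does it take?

9

Counting alone: each trip to the upper station takes at most 3 across and each return brings at least 1 back, so after t trips out (and t−1 returns) at most 3t − (t−1) of the 10 are across; that first reaches 10 at t = 5, so at least 9 crossings are needed.
The plan below uses exactly 9 crossings, so it is optimal:
1. 2 gremlins → the upper station.  (the lower station: 6A 2G; the upper station: 0A 2G)
2. 1 gremlin ← the lower station.  (the lower station: 6A 3G; the upper station: 0A 1G)
3. 3 gremlins → the upper station.  (the lower station: 6A 0G; the upper station: 0A 4G)
4. 1 gremlin ← the lower station.  (the lower station: 6A 1G; the upper station: 0A 3G)
5. 3 adults → the upper station.  (the lower station: 3A 1G; the upper station: 3A 3G)
6. 1 gremlin ← the lower station.  (the lower station: 3A 2G; the upper station: 3A 2G)
7. 1 adult and 2 gremlins → the upper station.  (the lower station: 2A 0G; the upper station: 4A 4G)
8. 1 gremlin ← the lower station.  (the lower station: 2A 1G; the upper station: 4A 3G)
9. 2 adults and 1 gremlin → the upper station.  (the lower station: 0A 0G; the upper station: 6A 4G)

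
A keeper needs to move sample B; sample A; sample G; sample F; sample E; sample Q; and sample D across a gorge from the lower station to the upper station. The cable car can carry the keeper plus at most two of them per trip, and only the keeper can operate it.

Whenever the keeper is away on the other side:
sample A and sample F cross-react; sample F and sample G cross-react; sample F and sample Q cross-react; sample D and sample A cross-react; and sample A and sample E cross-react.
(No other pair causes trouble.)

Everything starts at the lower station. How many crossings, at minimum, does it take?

9

Counting alone: the keeper can take at most 2 across per trip to the upper station, so moving all 7 needs at least 4 loaded trips out, with a return between consecutive ones — at least 7 crossings.
The safety rule pushes this higher. Following every safe sequence of crossings, the most of the 7 that can be at the upper station as the cable car arrives there on crossing 7 is 6 — never all 7.
So no plan with fewer than 9 crossings exists, and this one achieves 9:
1. Keeper goes to the upper station with sample A and sample F.
2. Keeper goes back to the lower station with sample A.
3. Keeper goes to the upper station with sample A and sample B.
4. Keeper goes back to the lower station with sample A.
5. Keeper goes to the upper station with sample D and sample E.
6. Keeper goes back to the lower station alone.
7. Keeper goes to the upper station with sample G and sample Q.
8. Keeper goes back to the lower station with sample F.
9. Keeper goes to the upper station with sample A and sample F.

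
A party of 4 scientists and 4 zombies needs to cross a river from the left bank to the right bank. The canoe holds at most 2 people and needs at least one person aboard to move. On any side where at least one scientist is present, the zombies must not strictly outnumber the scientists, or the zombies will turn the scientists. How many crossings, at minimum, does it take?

impossible

Following every safe sequence of crossings from the start, the most of the 8 that can be at the right bank as the canoe arrives there on crossings 1, 3, 5 is 2, 3, 4 respectively; the best ever achieved is 4 of 8.
From crossing 7 on, no configuration arises that was not already reachable earlier: only 11 distinct safe configurations (who is on which side, and where the canoe is) can ever be reached, none of them has everyone across, and every continuation just revisits them. They are: 0 scientists + 0 zombies across (canoe back at the start); 0 scientists + 1 zombie across (canoe there); 0 scientists + 1 zombie across (canoe back at the start); 0 scientists + 2 zombies across (canoe there); 0 scientists + 2 zombies across (canoe back at the start); 0 scientists + 3 zombies across (canoe there); 0 scientists + 3 zombies across (canoe back at the start); 0 scientists + 4 zombies across (canoe there); 1 scientist + 1 zombie across (canoe there); 1 scientist + 1 zombie across (canoe back at the start); 2 scientists + 2 zombies across (canoe there). So no valid plan exists.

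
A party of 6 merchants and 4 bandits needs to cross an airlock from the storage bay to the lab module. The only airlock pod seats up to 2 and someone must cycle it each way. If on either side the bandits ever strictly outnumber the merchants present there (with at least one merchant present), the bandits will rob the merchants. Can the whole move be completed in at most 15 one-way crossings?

No

Counting alone: each trip to the lab module takes at most 2 across and each return brings at least 1 back, so after t trips out (and t−1 returns) at most 2t − (t−1) of the 10 are across; that first reaches 10 at t = 9, so at least 17 crossings are needed.
Since 15 < 17, 15 crossings cannot be enough. (The shortest complete plan in fact takes 17:)
1. 2 bandits → the lab module.  (the storage bay: 6M 2B; the lab module: 0M 2B)
2. 1 bandit ← the storage bay.  (the storage bay: 6M 3B; the lab module: 0M 1B)
3. 2 bandits → the lab module.  (the storage bay: 6M 1B; the lab module: 0M 3B)
4. 1 bandit ← the storage bay.  (the storage bay: 6M 2B; the lab module: 0M 2B)
5. 2 merchants → the lab module.  (the storage bay: 4M 2B; the lab module: 2M 2B)
6. 1 bandit ← the storage bay.  (the storage bay: 4M 3B; the lab module: 2M 1B)
7. 1 merchant and 1 bandit → the lab module.  (the storage bay: 3M 2B; the lab module: 3M 2B)
8. 1 bandit ← the storage bay.  (the storage bay: 3M 3B; the lab module: 3M 1B)
9. 2 bandits → the lab module.  (the storage bay: 3M 1B; the lab module: 3M 3B)
10. 1 bandit ← the storage bay.  (the storage bay: 3M 2B; the lab module: 3M 2B)
11. 1 merchant and 1 bandit → the lab module.  (the storage bay: 2M 1B; the lab module: 4M 3B)
12. 1 bandit ← the storage bay.  (the storage bay: 2M 2B; the lab module: 4M 2B)
13. 2 bandits → the lab module.  (the storage bay: 2M 0B; the lab module: 4M 4B)
14. 1 bandit ← the storage bay.  (the storage bay: 2M 1B; the lab module: 4M 3B)
15. 1 merchant and 1 bandit → the lab module.  (the storage bay: 1M 0B; the lab module: 5M 4B)
16. 1 bandit ← the storage bay.  (the storage bay: 1M 1B; the lab module: 5M 3B)
17. 1 merchant and 1 bandit → the lab module.  (the storage bay: 0M 0B; the lab module: 6M 4B)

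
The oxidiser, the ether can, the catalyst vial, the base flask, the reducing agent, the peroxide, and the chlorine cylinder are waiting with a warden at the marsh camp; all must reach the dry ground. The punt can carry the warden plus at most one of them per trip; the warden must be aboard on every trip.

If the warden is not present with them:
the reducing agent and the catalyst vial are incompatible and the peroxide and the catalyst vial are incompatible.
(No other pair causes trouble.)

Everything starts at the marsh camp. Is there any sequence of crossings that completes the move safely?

Yes

1. Warden goes to the dry ground with the catalyst vial.
2. Warden goes back to the marsh camp alone.
3. Warden goes to the dry ground with the oxidiser.
4. Warden goes back to the marsh camp alone.
5. Warden goes to the dry ground with the ether can.
6. Warden goes back to the marsh camp alone.
7. Warden goes to the dry ground with the base flask.
8. Warden goes back to the marsh camp alone.
9. Warden goes to the dry ground with the reducing agent.
10. Warden goes back to the marsh camp with the catalyst vial.
11. Warden goes to the dry ground with the peroxide.
12. Warden goes back to the marsh camp alone.
13. Warden goes to the dry ground with the chlorine cylinder.
14. Warden goes back to the marsh camp alone.
15. Warden goes to the dry ground with the catalyst vial.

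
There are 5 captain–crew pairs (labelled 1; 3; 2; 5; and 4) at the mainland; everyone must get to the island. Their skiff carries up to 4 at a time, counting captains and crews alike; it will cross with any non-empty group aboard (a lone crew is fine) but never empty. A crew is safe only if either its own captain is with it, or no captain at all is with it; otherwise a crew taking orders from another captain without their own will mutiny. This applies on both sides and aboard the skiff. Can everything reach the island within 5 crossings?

No

Counting alone: each trip to the island takes at most 4 across and each return brings at least 1 back, so after t trips out (and t−1 returns) at most 4t − (t−1) of the 10 are across; that first reaches 10 at t = 3, so at least 5 crossings are needed.
The safety rule pushes this higher. Following every safe sequence of crossings, the most of the 10 that can be at the island as the skiff arrives there on crossing 5 is 9 — never all 10.
So the move cannot be finished within 5 crossings. (The shortest complete plan takes 7:)
1. captain 1 and crew 1 cross → the island.
2. captain 1 crosses ← the mainland.
3. crew 2, crew 3, crew 4, and crew 5 cross → the island.
4. crew 1 crosses ← the mainland.
5. captain 2, captain 3, captain 4, and captain 5 cross → the island.
6. captain 3 and crew 3 cross ← the mainland.
7. captain 1, captain 3, crew 1, and crew 3 cross → the island.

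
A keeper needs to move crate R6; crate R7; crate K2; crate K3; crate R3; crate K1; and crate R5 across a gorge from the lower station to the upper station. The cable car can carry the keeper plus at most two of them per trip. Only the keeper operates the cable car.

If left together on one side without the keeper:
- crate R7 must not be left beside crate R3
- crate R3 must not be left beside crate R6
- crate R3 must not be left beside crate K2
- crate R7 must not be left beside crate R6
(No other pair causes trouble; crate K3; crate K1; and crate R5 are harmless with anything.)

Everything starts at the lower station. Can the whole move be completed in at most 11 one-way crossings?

Yes

Yes — this plan uses 11 crossings (≤ 11):
1. Keeper goes to the upper station with crate R3 and crate R6.
2. Keeper goes back to the lower station with crate R6.
3. Keeper goes to the upper station with crate K2 and crate R6.
4. Keeper goes back to the lower station with crate R3.
5. Keeper goes to the upper station with crate K3 and crate R7.
6. Keeper goes back to the lower station with crate R6.
7. Keeper goes to the upper station with crate K1 and crate R6.
8. Keeper goes back to the lower station with crate R6.
9. Keeper goes to the upper station with crate R5 and crate R6.
10. Keeper goes back to the lower station with crate R6.
11. Keeper goes to the upper station with crate R3 and crate R6.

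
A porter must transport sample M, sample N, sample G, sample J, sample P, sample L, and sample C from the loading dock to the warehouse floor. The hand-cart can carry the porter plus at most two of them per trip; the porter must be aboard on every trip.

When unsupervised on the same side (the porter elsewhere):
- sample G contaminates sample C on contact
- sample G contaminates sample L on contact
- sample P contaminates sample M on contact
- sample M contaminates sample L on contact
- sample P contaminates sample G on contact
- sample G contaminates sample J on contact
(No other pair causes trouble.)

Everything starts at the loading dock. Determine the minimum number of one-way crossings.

9

Counting alone: the porter can take at most 2 across per trip to the warehouse floor, so moving all 7 needs at least 4 loaded trips out, with a return between consecutive ones — at least 7 crossings.
The safety rule pushes this higher. Following every safe sequence of crossings, the most of the 7 that can be at the warehouse floor as the hand-cart arrives there on crossing 7 is 6 — never all 7.
So no plan with fewer than 9 crossings exists, and this one achieves 9:
1. Porter goes to the warehouse floor with sample G and sample M.
2. Porter goes back to the loading dock alone.
3. Porter goes to the warehouse floor with sample N.
4. Porter goes back to the loading dock alone.
5. Porter goes to the warehouse floor with sample J and sample P.
6. Porter goes back to the loading dock with sample G and sample M.
7. Porter goes to the warehouse floor with sample C and sample L.
8. Porter goes back to the loading dock alone.
9. Porter goes to the warehouse floor with sample G and sample M.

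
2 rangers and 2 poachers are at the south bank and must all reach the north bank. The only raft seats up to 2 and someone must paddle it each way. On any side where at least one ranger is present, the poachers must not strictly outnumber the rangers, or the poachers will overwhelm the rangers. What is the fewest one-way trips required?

5

Counting alone: each trip to the north bank takes at most 2 across and each return brings at least 1 back, so after t trips out (and t−1 returns) at most 2t − (t−1) of the 4 are across; that first reaches 4 at t = 3, so at least 5 crossings are needed.
The plan below uses exactly 5 crossings, so it is optimal:
1. 2 poachers → the north bank.  (the south bank: 2R 0P; the north bank: 0R 2P)
2. 1 poacher ← the south bank.  (the south bank: 2R 1P; the north bank: 0R 1P)
3. 2 rangers → the north bank.  (the south bank: 0R 1P; the north bank: 2R 1P)
4. 1 poacher ← the south bank.  (the south bank: 0R 2P; the north bank: 2R 0P)
5. 2 poachers → the north bank.  (the south bank: 0R 0P; the north bank: 2R 2P)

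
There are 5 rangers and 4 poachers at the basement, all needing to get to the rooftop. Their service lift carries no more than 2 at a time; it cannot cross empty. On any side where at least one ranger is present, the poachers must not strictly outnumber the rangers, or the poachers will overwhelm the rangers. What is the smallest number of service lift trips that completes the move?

15

Counting alone: each trip to the rooftop takes at most 2 across and each return brings at least 1 back, so after t trips out (and t−1 returns) at most 2t − (t−1) of the 9 are across; that first reaches 9 at t = 8, so at least 15 crossings are needed.
The plan below uses exactly 15 crossings, so it is optimal:
1. 2 poachers → the rooftop.  (the basement: 5R 2P; the rooftop: 0R 2P)
2. 1 poacher ← the basement.  (the basement: 5R 3P; the rooftop: 0R 1P)
3. 2 poachers → the rooftop.  (the basement: 5R 1P; the rooftop: 0R 3P)
4. 1 poacher ← the basement.  (the basement: 5R 2P; the rooftop: 0R 2P)
5. 2 rangers → the rooftop.  (the basement: 3R 2P; the rooftop: 2R 2P)
6. 1 poacher ← the basement.  (the basement: 3R 3P; the rooftop: 2R 1P)
7. 1 ranger and 1 poacher → the rooftop.  (the basement: 2R 2P; the rooftop: 3R 2P)
8. 1 ranger ← the basement.  (the basement: 3R 2P; the rooftop: 2R 2P)
9. 1 ranger and 1 poacher → the rooftop.  (the basement: 2R 1P; the rooftop: 3R 3P)
10. 1 poacher ← the basement.  (the basement: 2R 2P; the rooftop: 3R 2P)
11. 1 ranger and 1 poacher → the rooftop.  (the basement: 1R 1P; the rooftop: 4R 3P)
12. 1 ranger ← the basement.  (the basement: 2R 1P; the rooftop: 3R 3P)
13. 1 ranger and 1 poacher → the rooftop.  (the basement: 1R 0P; the rooftop: 4R 4P)
14. 1 poacher ← the basement.  (the basement: 1R 1P; the rooftop: 4R 3P)
15. 1 ranger and 1 poacher → the rooftop.  (the basement: 0R 0P; the rooftop: 5R 4P)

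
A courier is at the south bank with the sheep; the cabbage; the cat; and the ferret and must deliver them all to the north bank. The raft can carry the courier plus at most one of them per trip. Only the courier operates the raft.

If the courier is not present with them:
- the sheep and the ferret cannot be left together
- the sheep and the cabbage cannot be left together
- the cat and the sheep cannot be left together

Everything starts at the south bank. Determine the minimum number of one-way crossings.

impossible

Following every safe sequence of crossings from the start, the most of the 4 that can be at the north bank as the raft arrives there on crossings 1, 3 is 1, 2 respectively; the best ever achieved is 2 of 4.
From crossing 5 on, no configuration arises that was not already reachable earlier: only 9 distinct safe configurations (who is on which side, and where the raft is) can ever be reached, none of them has everyone across, and every continuation just revisits them. So no valid plan exists.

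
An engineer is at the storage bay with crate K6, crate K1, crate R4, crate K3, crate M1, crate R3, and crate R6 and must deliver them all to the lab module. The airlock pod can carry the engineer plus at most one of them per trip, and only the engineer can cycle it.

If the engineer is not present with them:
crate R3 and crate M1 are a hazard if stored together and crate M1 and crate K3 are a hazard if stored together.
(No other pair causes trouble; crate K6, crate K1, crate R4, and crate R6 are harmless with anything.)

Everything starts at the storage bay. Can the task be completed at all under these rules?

Yes

1. Engineer goes to the lab module with crate M1.  [the storage bay: crate K1, crate K3, crate K6, crate R3, crate R4, crate R6 | the lab module: crate M1]
2. Engineer goes back to the storage bay alone.  [the storage bay: crate K1, crate K3, crate K6, crate R3, crate R4, crate R6 | the lab module: crate M1]
3. Engineer goes to the lab module with crate K6.  [the storage bay: crate K1, crate K3, crate R3, crate R4, crate R6 | the lab module: crate K6, crate M1]
4. Engineer goes back to the storage bay alone.  [the storage bay: crate K1, crate K3, crate R3, crate R4, crate R6 | the lab module: crate K6, crate M1]
5. Engineer goes to the lab module with crate K1.  [the storage bay: crate K3, crate R3, crate R4, crate R6 | the lab module: crate K1, crate K6, crate M1]
6. Engineer goes back to the storage bay alone.  [the storage bay: crate K3, crate R3, crate R4, crate R6 | the lab module: crate K1, crate K6, crate M1]
7. Engineer goes to the lab module with crate R4.  [the storage bay: crate K3, crate R3, crate R6 | the lab module: crate K1, crate K6, crate M1, crate R4]
8. Engineer goes back to the storage bay alone.  [the storage bay: crate K3, crate R3, crate R6 | the lab module: crate K1, crate K6, crate M1, crate R4]
9. Engineer goes to the lab module with crate K3.  [the storage bay: crate R3, crate R6 | the lab module: crate K1, crate K3, crate K6, crate M1, crate R4]
10. Engineer goes back to the storage bay with crate M1.  [the storage bay: crate M1, crate R3, crate R6 | the lab module: crate K1, crate K3, crate K6, crate R4]
11. Engineer goes to the lab module with crate R3.  [the storage bay: crate M1, crate R6 | the lab module: crate K1, crate K3, crate K6, crate R3, crate R4]
12. Engineer goes back to the storage bay alone.  [the storage bay: crate M1, crate R6 | the lab module: crate K1, crate K3, crate K6, crate R3, crate R4]
13. Engineer goes to the lab module with crate R6.  [the storage bay: crate M1 | the lab module: crate K1, crate K3, crate K6, crate R3, crate R4, crate R6]
14. Engineer goes back to the storage bay alone.  [the storage bay: crate M1 | the lab module: crate K1, crate K3, crate K6, crate R3, crate R4, crate R6]
15. Engineer goes to the lab module with crate M1.  [the storage bay: — | the lab module: crate K1, crate K3, crate K6, crate M1, crate R3, crate R4, crate R6]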